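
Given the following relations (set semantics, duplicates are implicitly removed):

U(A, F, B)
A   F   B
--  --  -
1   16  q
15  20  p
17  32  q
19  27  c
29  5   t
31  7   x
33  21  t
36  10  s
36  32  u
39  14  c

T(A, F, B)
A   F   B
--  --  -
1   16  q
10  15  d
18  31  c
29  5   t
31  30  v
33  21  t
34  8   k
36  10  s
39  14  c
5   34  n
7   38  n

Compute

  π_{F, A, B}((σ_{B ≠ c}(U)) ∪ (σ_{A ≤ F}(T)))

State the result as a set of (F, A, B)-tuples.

{(10, 36, s), (15, 10, d), (16, 1, q), (20, 15, p), (21, 33, t), (31, 18, c), (32, 17, q), (32, 36, u), (34, 5, n), (38, 7, n), (5, 29, t), (7, 31, x)}

Selection B ≠ c: {(1, 16, q), (15, 20, p), (17, 32, q), (29, 5, t), (31, 7, x), (33, 21, t), (36, 10, s), (36, 32, u)}
Selection A ≤ F: {(1, 16, q), (10, 15, d), (18, 31, c), (5, 34, n), (7, 38, n)}
Taking the union: {(1, 16, q), (10, 15, d), (15, 20, p), (17, 32, q), (18, 31, c), (29, 5, t), (31, 7, x), (33, 21, t), (36, 10, s), (36, 32, u), (5, 34, n), (7, 38, n)}
π_{F, A, B} gives {(10, 36, s), (15, 10, d), (16, 1, q), (20, 15, p), (21, 33, t), (31, 18, c), (32, 17, q), (32, 36, u), (34, 5, n), (38, 7, n), (5, 29, t), (7, 31, x)}.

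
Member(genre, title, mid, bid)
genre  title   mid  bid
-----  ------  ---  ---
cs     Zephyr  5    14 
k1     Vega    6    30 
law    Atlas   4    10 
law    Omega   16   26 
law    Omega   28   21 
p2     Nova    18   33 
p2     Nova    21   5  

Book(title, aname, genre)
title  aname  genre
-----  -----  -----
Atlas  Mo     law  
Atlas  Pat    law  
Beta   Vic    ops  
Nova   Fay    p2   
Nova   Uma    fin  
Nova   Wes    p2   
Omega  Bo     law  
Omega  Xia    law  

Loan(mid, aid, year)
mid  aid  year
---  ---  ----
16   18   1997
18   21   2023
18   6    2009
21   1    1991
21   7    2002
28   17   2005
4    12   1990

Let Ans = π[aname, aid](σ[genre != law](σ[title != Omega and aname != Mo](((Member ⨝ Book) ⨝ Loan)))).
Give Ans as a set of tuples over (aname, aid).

Joining Member and Book on genre, title yields {(law, Atlas, 4, 10, Mo), (law, Atlas, 4, 10, Pat), (law, Omega, 16, 26, Bo), (law, Omega, 16, 26, Xia), (law, Omega, 28, 21, Bo), (law, Omega, 28, 21, Xia), (p2, Nova, 18, 33, Fay), (p2, Nova, 18, 33, Wes), (p2, Nova, 21, 5, Fay), (p2, Nova, 21, 5, Wes)}.
Joining (Member ⨝ Book) and Loan on mid yields {(law, Atlas, 4, 10, Mo, 12, 1990), (law, Atlas, 4, 10, Pat, 12, 1990), (law, Omega, 16, 26, Bo, 18, 1997), (law, Omega, 16, 26, Xia, 18, 1997), (law, Omega, 28, 21, Bo, 17, 2005), (law, Omega, 28, 21, Xia, 17, 2005), (p2, Nova, 18, 33, Fay, 21, 2023), (p2, Nova, 18, 33, Fay, 6, 2009), (p2, Nova, 18, 33, Wes, 21, 2023), (p2, Nova, 18, 33, Wes, 6, 2009), (p2, Nova, 21, 5, Fay, 1, 1991), (p2, Nova, 21, 5, Fay, 7, 2002), (p2, Nova, 21, 5, Wes, 1, 1991), (p2, Nova, 21, 5, Wes, 7, 2002)}.
Selection title != Omega and aname != Mo: {(law, Atlas, 4, 10, Pat, 12, 1990), (p2, Nova, 18, 33, Fay, 21, 2023), (p2, Nova, 18, 33, Fay, 6, 2009), (p2, Nova, 18, 33, Wes, 21, 2023), (p2, Nova, 18, 33, Wes, 6, 2009), (p2, Nova, 21, 5, Fay, 1, 1991), (p2, Nova, 21, 5, Fay, 7, 2002), (p2, Nova, 21, 5, Wes, 1, 1991), (p2, Nova, 21, 5, Wes, 7, 2002)}
Selection genre != law: {(p2, Nova, 18, 33, Fay, 21, 2023), (p2, Nova, 18, 33, Fay, 6, 2009), (p2, Nova, 18, 33, Wes, 21, 2023), (p2, Nova, 18, 33, Wes, 6, 2009), (p2, Nova, 21, 5, Fay, 1, 1991), (p2, Nova, 21, 5, Fay, 7, 2002), (p2, Nova, 21, 5, Wes, 1, 1991), (p2, Nova, 21, 5, Wes, 7, 2002)}
Projecting to aname, aid: {(Fay, 1), (Fay, 21), (Fay, 6), (Fay, 7), (Wes, 1), (Wes, 21), (Wes, 6), (Wes, 7)}

{(Fay, 1), (Fay, 21), (Fay, 6), (Fay, 7), (Wes, 1), (Wes, 21), (Wes, 6), (Wes, 7)}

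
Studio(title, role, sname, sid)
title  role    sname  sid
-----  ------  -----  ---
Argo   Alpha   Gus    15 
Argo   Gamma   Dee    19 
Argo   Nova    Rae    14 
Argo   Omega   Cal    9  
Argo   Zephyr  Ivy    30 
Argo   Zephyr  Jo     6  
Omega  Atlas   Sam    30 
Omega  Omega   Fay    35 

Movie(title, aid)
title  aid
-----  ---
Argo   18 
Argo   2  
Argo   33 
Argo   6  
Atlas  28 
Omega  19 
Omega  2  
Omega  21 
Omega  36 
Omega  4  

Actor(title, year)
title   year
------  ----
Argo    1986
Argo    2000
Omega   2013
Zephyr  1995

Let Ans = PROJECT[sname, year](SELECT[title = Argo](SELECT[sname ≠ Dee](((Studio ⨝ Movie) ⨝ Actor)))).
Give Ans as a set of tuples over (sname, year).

{(Cal, 1986), (Cal, 2000), (Gus, 1986), (Gus, 2000), (Ivy, 1986), (Ivy, 2000), (Jo, 1986), (Jo, 2000), (Rae, 1986), (Rae, 2000)}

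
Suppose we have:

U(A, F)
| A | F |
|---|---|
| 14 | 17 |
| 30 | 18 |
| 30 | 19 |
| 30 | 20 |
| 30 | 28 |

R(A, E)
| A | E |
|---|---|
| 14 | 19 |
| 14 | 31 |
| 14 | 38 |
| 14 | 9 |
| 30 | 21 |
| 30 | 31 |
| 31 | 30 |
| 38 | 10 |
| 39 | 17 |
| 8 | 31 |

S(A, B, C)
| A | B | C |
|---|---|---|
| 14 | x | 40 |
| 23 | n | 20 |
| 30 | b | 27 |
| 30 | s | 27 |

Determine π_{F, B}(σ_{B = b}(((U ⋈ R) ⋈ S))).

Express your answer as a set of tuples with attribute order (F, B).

Joining U and R on A yields {(14, 17, 19), (14, 17, 31), (14, 17, 38), (14, 17, 9), (30, 18, 21), (30, 18, 31), (30, 19, 21), (30, 19, 31), (30, 20, 21), (30, 20, 31), (30, 28, 21), (30, 28, 31)}.
Joining (U ⋈ R) and S on A yields {(14, 17, 19, x, 40), (14, 17, 31, x, 40), (14, 17, 38, x, 40), (14, 17, 9, x, 40), (30, 18, 21, b, 27), (30, 18, 21, s, 27), (30, 18, 31, b, 27), (30, 18, 31, s, 27), (30, 19, 21, b, 27), (30, 19, 21, s, 27), (30, 19, 31, b, 27), (30, 19, 31, s, 27), (30, 20, 21, b, 27), (30, 20, 21, s, 27), (30, 20, 31, b, 27), (30, 20, 31, s, 27), (30, 28, 21, b, 27), (30, 28, 21, s, 27), (30, 28, 31, b, 27), (30, 28, 31, s, 27)}.
Selection B = b: {(30, 18, 21, b, 27), (30, 18, 31, b, 27), (30, 19, 21, b, 27), (30, 19, 31, b, 27), (30, 20, 21, b, 27), (30, 20, 31, b, 27), (30, 28, 21, b, 27), (30, 28, 31, b, 27)}
Keep only column(s) F, B (4 duplicate(s) eliminated): {(18, b), (19, b), (20, b), (28, b)}

{(18, b), (19, b), (20, b), (28, b)}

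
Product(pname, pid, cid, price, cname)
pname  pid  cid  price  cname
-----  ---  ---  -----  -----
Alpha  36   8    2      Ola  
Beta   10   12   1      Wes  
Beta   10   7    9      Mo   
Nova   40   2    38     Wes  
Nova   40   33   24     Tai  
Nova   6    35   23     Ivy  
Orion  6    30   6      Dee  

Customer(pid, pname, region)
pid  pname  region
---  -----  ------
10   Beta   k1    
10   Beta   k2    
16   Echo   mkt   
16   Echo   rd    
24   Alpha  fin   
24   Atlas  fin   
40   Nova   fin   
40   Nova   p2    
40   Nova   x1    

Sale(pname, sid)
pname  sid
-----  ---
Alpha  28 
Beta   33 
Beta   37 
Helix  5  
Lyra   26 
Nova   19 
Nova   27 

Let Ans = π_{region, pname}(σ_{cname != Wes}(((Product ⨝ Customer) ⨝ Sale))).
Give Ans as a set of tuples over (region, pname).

Joining Product and Customer on pname, pid yields {(Beta, 10, 12, 1, Wes, k1), (Beta, 10, 12, 1, Wes, k2), (Beta, 10, 7, 9, Mo, k1), (Beta, 10, 7, 9, Mo, k2), (Nova, 40, 2, 38, Wes, fin), (Nova, 40, 2, 38, Wes, p2), (Nova, 40, 2, 38, Wes, x1), (Nova, 40, 33, 24, Tai, fin), (Nova, 40, 33, 24, Tai, p2), (Nova, 40, 33, 24, Tai, x1)}.
Joining (Product ⨝ Customer) and Sale on pname yields {(Beta, 10, 12, 1, Wes, k1, 33), (Beta, 10, 12, 1, Wes, k1, 37), (Beta, 10, 12, 1, Wes, k2, 33), (Beta, 10, 12, 1, Wes, k2, 37), (Beta, 10, 7, 9, Mo, k1, 33), (Beta, 10, 7, 9, Mo, k1, 37), (Beta, 10, 7, 9, Mo, k2, 33), (Beta, 10, 7, 9, Mo, k2, 37), (Nova, 40, 2, 38, Wes, fin, 19), (Nova, 40, 2, 38, Wes, fin, 27), (Nova, 40, 2, 38, Wes, p2, 19), (Nova, 40, 2, 38, Wes, p2, 27), (Nova, 40, 2, 38, Wes, x1, 19), (Nova, 40, 2, 38, Wes, x1, 27), (Nova, 40, 33, 24, Tai, fin, 19), (Nova, 40, 33, 24, Tai, fin, 27), (Nova, 40, 33, 24, Tai, p2, 19), (Nova, 40, 33, 24, Tai, p2, 27), (Nova, 40, 33, 24, Tai, x1, 19), (Nova, 40, 33, 24, Tai, x1, 27)}.
Selection cname != Wes: {(Beta, 10, 7, 9, Mo, k1, 33), (Beta, 10, 7, 9, Mo, k1, 37), (Beta, 10, 7, 9, Mo, k2, 33), (Beta, 10, 7, 9, Mo, k2, 37), (Nova, 40, 33, 24, Tai, fin, 19), (Nova, 40, 33, 24, Tai, fin, 27), (Nova, 40, 33, 24, Tai, p2, 19), (Nova, 40, 33, 24, Tai, p2, 27), (Nova, 40, 33, 24, Tai, x1, 19), (Nova, 40, 33, 24, Tai, x1, 27)}
π_{region, pname} gives {(fin, Nova), (k1, Beta), (k2, Beta), (p2, Nova), (x1, Nova)} (5 duplicate(s) eliminated).

{(fin, Nova), (k1, Beta), (k2, Beta), (p2, Nova), (x1, Nova)}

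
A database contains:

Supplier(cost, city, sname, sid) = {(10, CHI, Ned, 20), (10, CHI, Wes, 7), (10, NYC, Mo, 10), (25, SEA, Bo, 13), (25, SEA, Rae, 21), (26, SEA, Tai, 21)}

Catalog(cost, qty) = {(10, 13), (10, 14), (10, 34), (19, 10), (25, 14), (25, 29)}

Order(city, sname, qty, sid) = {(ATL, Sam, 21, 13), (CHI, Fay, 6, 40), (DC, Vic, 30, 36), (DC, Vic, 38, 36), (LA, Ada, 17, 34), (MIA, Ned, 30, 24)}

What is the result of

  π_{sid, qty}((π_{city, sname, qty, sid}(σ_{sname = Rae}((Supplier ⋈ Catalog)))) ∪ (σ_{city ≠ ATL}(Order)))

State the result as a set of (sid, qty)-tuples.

Supplier ⋈ Catalog (natural join on cost): {(10, CHI, Ned, 20, 13), (10, CHI, Ned, 20, 14), (10, CHI, Ned, 20, 34), (10, CHI, Wes, 7, 13), (10, CHI, Wes, 7, 14), (10, CHI, Wes, 7, 34), (10, NYC, Mo, 10, 13), (10, NYC, Mo, 10, 14), (10, NYC, Mo, 10, 34), (25, SEA, Bo, 13, 14), (25, SEA, Bo, 13, 29), (25, SEA, Rae, 21, 14), (25, SEA, Rae, 21, 29)}
σ[sname = Rae]: keep tuples satisfying sname = Rae → {(25, SEA, Rae, 21, 14), (25, SEA, Rae, 21, 29)}
π_{city, sname, qty, sid} gives {(SEA, Rae, 14, 21), (SEA, Rae, 29, 21)}.
σ[city ≠ ATL]: keep tuples satisfying city ≠ ATL → {(CHI, Fay, 6, 40), (DC, Vic, 30, 36), (DC, Vic, 38, 36), (LA, Ada, 17, 34), (MIA, Ned, 30, 24)}
Set union of the two operands is {(CHI, Fay, 6, 40), (DC, Vic, 30, 36), (DC, Vic, 38, 36), (LA, Ada, 17, 34), (MIA, Ned, 30, 24), (SEA, Rae, 14, 21), (SEA, Rae, 29, 21)}.
π_{sid, qty} gives {(21, 14), (21, 29), (24, 30), (34, 17), (36, 30), (36, 38), (40, 6)}.

{(21, 14), (21, 29), (24, 30), (34, 17), (36, 30), (36, 38), (40, 6)}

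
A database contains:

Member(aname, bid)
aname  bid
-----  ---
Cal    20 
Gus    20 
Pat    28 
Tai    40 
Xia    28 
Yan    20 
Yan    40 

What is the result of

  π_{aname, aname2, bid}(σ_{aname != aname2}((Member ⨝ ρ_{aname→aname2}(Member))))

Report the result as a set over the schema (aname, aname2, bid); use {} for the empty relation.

ρ[aname→aname2]: schema becomes (aname2, bid); tuples unchanged.
Natural join on bid: {(Cal, 20, Cal), (Cal, 20, Gus), (Cal, 20, Yan), (Gus, 20, Cal), (Gus, 20, Gus), (Gus, 20, Yan), (Pat, 28, Pat), (Pat, 28, Xia), (Tai, 40, Tai), (Tai, 40, Yan), (Xia, 28, Pat), (Xia, 28, Xia), (Yan, 20, Cal), (Yan, 20, Gus), (Yan, 20, Yan), (Yan, 40, Tai), (Yan, 40, Yan)}
Apply σ_{aname != aname2}; surviving tuples: {(Cal, 20, Gus), (Cal, 20, Yan), (Gus, 20, Cal), (Gus, 20, Yan), (Pat, 28, Xia), (Tai, 40, Yan), (Xia, 28, Pat), (Yan, 20, Cal), (Yan, 20, Gus), (Yan, 40, Tai)}
π[aname, aname2, bid]: project onto (aname, aname2, bid) → {(Cal, Gus, 20), (Cal, Yan, 20), (Gus, Cal, 20), (Gus, Yan, 20), (Pat, Xia, 28), (Tai, Yan, 40), (Xia, Pat, 28), (Yan, Cal, 20), (Yan, Gus, 20), (Yan, Tai, 40)}

{(Cal, Gus, 20), (Cal, Yan, 20), (Gus, Cal, 20), (Gus, Yan, 20), (Pat, Xia, 28), (Tai, Yan, 40), (Xia, Pat, 28), (Yan, Cal, 20), (Yan, Gus, 20), (Yan, Tai, 40)}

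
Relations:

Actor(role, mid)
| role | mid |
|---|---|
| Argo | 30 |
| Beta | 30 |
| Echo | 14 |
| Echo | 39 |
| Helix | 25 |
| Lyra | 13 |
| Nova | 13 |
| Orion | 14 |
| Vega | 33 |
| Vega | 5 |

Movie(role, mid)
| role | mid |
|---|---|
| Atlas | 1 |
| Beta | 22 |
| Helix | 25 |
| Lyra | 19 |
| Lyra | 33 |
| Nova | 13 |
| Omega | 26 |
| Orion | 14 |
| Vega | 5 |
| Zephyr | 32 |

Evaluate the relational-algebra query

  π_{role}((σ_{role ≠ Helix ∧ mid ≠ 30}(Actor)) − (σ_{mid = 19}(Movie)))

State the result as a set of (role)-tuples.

Filtering on role ≠ Helix ∧ mid ≠ 30 leaves {(Echo, 14), (Echo, 39), (Lyra, 13), (Nova, 13), (Orion, 14), (Vega, 33), (Vega, 5)}.
Filtering on mid = 19 leaves {(Lyra, 19)}.
Set difference of the two operands is {(Echo, 14), (Echo, 39), (Lyra, 13), (Nova, 13), (Orion, 14), (Vega, 33), (Vega, 5)}.
Keep only column(s) role (2 duplicate(s) eliminated): {Echo, Lyra, Nova, Orion, Vega}

{Echo, Lyra, Nova, Orion, Vega}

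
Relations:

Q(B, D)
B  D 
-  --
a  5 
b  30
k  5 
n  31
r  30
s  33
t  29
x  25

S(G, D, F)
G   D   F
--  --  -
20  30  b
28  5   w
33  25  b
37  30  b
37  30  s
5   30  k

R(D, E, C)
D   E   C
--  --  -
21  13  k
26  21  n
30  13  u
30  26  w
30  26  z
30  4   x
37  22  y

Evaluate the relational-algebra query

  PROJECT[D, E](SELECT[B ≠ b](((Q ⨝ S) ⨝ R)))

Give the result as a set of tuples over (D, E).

Joining Q and S on D yields {(a, 5, 28, w), (b, 30, 20, b), (b, 30, 37, b), (b, 30, 37, s), (b, 30, 5, k), (k, 5, 28, w), (r, 30, 20, b), (r, 30, 37, b), (r, 30, 37, s), (r, 30, 5, k), (x, 25, 33, b)}.
Joining (Q ⨝ S) and R on D yields {(b, 30, 20, b, 13, u), (b, 30, 20, b, 26, w), (b, 30, 20, b, 26, z), (b, 30, 20, b, 4, x), (b, 30, 37, b, 13, u), (b, 30, 37, b, 26, w), (b, 30, 37, b, 26, z), (b, 30, 37, b, 4, x), (b, 30, 37, s, 13, u), (b, 30, 37, s, 26, w), (b, 30, 37, s, 26, z), (b, 30, 37, s, 4, x), (b, 30, 5, k, 13, u), (b, 30, 5, k, 26, w), (b, 30, 5, k, 26, z), (b, 30, 5, k, 4, x), (r, 30, 20, b, 13, u), (r, 30, 20, b, 26, w), (r, 30, 20, b, 26, z), (r, 30, 20, b, 4, x), (r, 30, 37, b, 13, u), (r, 30, 37, b, 26, w), (r, 30, 37, b, 26, z), (r, 30, 37, b, 4, x), (r, 30, 37, s, 13, u), (r, 30, 37, s, 26, w), (r, 30, 37, s, 26, z), (r, 30, 37, s, 4, x), (r, 30, 5, k, 13, u), (r, 30, 5, k, 26, w), (r, 30, 5, k, 26, z), (r, 30, 5, k, 4, x)}.
Apply σ_{B ≠ b}; surviving tuples: {(r, 30, 20, b, 13, u), (r, 30, 20, b, 26, w), (r, 30, 20, b, 26, z), (r, 30, 20, b, 4, x), (r, 30, 37, b, 13, u), (r, 30, 37, b, 26, w), (r, 30, 37, b, 26, z), (r, 30, 37, b, 4, x), (r, 30, 37, s, 13, u), (r, 30, 37, s, 26, w), (r, 30, 37, s, 26, z), (r, 30, 37, s, 4, x), (r, 30, 5, k, 13, u), (r, 30, 5, k, 26, w), (r, 30, 5, k, 26, z), (r, 30, 5, k, 4, x)}
π_{D, E} gives {(30, 13), (30, 26), (30, 4)} (13 duplicate(s) eliminated).

{(30, 13), (30, 26), (30, 4)}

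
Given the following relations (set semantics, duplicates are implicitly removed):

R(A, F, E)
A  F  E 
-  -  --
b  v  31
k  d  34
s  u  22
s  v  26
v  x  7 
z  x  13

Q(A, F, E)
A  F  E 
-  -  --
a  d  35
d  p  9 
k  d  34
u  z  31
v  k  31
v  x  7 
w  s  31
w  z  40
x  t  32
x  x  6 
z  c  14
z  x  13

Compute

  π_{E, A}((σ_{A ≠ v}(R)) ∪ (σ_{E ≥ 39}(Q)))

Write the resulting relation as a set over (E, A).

Apply σ_{A ≠ v}; surviving tuples: {(b, v, 31), (k, d, 34), (s, u, 22), (s, v, 26), (z, x, 13)}
Apply σ_{E ≥ 39}; surviving tuples: {(w, z, 40)}
Set union of the two operands is {(b, v, 31), (k, d, 34), (s, u, 22), (s, v, 26), (w, z, 40), (z, x, 13)}.
π_{E, A} gives {(13, z), (22, s), (26, s), (31, b), (34, k), (40, w)}.

{(13, z), (22, s), (26, s), (31, b), (34, k), (40, w)}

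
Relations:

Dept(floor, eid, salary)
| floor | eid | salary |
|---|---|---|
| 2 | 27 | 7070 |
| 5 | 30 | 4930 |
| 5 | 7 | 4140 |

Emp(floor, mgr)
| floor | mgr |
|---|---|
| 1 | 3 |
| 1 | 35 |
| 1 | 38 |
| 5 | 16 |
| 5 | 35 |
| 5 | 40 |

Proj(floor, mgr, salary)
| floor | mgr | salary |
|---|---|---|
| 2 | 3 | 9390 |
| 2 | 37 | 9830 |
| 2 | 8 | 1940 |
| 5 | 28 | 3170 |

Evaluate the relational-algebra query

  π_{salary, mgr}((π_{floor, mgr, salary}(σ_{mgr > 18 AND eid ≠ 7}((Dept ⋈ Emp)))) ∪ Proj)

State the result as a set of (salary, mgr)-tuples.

Joining Dept and Emp on floor yields {(5, 30, 4930, 16), (5, 30, 4930, 35), (5, 30, 4930, 40), (5, 7, 4140, 16), (5, 7, 4140, 35), (5, 7, 4140, 40)}.
Filtering on mgr > 18 AND eid ≠ 7 leaves {(5, 30, 4930, 35), (5, 30, 4930, 40)}.
Keep only column(s) floor, mgr, salary: {(5, 35, 4930), (5, 40, 4930)}
Set union of the two operands is {(2, 3, 9390), (2, 37, 9830), (2, 8, 1940), (5, 28, 3170), (5, 35, 4930), (5, 40, 4930)}.
Keep only column(s) salary, mgr: {(1940, 8), (3170, 28), (4930, 35), (4930, 40), (9390, 3), (9830, 37)}

{(1940, 8), (3170, 28), (4930, 35), (4930, 40), (9390, 3), (9830, 37)}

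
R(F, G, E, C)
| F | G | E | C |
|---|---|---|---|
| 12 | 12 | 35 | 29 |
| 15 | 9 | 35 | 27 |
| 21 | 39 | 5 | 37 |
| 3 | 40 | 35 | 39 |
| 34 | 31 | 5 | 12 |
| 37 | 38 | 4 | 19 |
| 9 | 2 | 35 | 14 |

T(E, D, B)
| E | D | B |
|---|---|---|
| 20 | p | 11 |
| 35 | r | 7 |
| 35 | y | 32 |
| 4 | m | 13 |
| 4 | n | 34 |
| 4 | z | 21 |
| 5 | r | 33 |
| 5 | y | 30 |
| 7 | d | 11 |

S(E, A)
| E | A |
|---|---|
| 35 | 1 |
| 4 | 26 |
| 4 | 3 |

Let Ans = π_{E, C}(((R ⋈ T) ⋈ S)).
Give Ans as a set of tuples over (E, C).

{(35, 14), (35, 27), (35, 29), (35, 39), (4, 19)}

R ⋈ T (natural join on E): {(12, 12, 35, 29, r, 7), (12, 12, 35, 29, y, 32), (15, 9, 35, 27, r, 7), (15, 9, 35, 27, y, 32), (21, 39, 5, 37, r, 33), (21, 39, 5, 37, y, 30), (3, 40, 35, 39, r, 7), (3, 40, 35, 39, y, 32), (34, 31, 5, 12, r, 33), (34, 31, 5, 12, y, 30), (37, 38, 4, 19, m, 13), (37, 38, 4, 19, n, 34), (37, 38, 4, 19, z, 21), (9, 2, 35, 14, r, 7), (9, 2, 35, 14, y, 32)}
(R ⋈ T) ⋈ S (natural join on E): {(12, 12, 35, 29, r, 7, 1), (12, 12, 35, 29, y, 32, 1), (15, 9, 35, 27, r, 7, 1), (15, 9, 35, 27, y, 32, 1), (3, 40, 35, 39, r, 7, 1), (3, 40, 35, 39, y, 32, 1), (37, 38, 4, 19, m, 13, 26), (37, 38, 4, 19, m, 13, 3), (37, 38, 4, 19, n, 34, 26), (37, 38, 4, 19, n, 34, 3), (37, 38, 4, 19, z, 21, 26), (37, 38, 4, 19, z, 21, 3), (9, 2, 35, 14, r, 7, 1), (9, 2, 35, 14, y, 32, 1)}
Keep only column(s) E, C (9 duplicate(s) eliminated): {(35, 14), (35, 27), (35, 29), (35, 39), (4, 19)}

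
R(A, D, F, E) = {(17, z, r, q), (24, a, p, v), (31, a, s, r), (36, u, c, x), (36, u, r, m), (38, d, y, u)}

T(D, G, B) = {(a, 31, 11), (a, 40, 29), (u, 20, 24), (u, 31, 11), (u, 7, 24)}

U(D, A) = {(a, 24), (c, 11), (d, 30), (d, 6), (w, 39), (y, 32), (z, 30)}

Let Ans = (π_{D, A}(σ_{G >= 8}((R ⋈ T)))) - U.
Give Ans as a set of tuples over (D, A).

{(a, 31), (u, 36)}

Natural join on D: {(24, a, p, v, 31, 11), (24, a, p, v, 40, 29), (31, a, s, r, 31, 11), (31, a, s, r, 40, 29), (36, u, c, x, 20, 24), (36, u, c, x, 31, 11), (36, u, c, x, 7, 24), (36, u, r, m, 20, 24), (36, u, r, m, 31, 11), (36, u, r, m, 7, 24)}
Filtering on G >= 8 leaves {(24, a, p, v, 31, 11), (24, a, p, v, 40, 29), (31, a, s, r, 31, 11), (31, a, s, r, 40, 29), (36, u, c, x, 20, 24), (36, u, c, x, 31, 11), (36, u, r, m, 20, 24), (36, u, r, m, 31, 11)}.
Projecting to D, A (5 duplicate(s) eliminated): {(a, 24), (a, 31), (u, 36)}
Difference: {(a, 24), (a, 31), (u, 36)} with {(a, 24), (c, 11), (d, 30), (d, 6), (w, 39), (y, 32), (z, 30)} → {(a, 31), (u, 36)}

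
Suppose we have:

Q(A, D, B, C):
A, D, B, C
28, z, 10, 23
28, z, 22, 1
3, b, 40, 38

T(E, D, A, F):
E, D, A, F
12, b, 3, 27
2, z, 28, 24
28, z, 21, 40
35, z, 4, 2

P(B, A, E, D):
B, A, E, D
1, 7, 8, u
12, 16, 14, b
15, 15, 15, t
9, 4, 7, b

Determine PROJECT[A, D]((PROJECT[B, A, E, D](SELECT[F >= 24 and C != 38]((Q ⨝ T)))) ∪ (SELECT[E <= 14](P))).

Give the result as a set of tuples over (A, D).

Q ⋈ T (natural join on A, D): {(28, z, 10, 23, 2, 24), (28, z, 22, 1, 2, 24), (3, b, 40, 38, 12, 27)}
Selection F >= 24 and C != 38: {(28, z, 10, 23, 2, 24), (28, z, 22, 1, 2, 24)}
π_{B, A, E, D} gives {(10, 28, 2, z), (22, 28, 2, z)}.
Selection E <= 14: {(1, 7, 8, u), (12, 16, 14, b), (9, 4, 7, b)}
Union: {(10, 28, 2, z), (22, 28, 2, z)} with {(1, 7, 8, u), (12, 16, 14, b), (9, 4, 7, b)} → {(1, 7, 8, u), (10, 28, 2, z), (12, 16, 14, b), (22, 28, 2, z), (9, 4, 7, b)}
π_{A, D} gives {(16, b), (28, z), (4, b), (7, u)} (1 duplicate(s) eliminated).

{(16, b), (28, z), (4, b), (7, u)}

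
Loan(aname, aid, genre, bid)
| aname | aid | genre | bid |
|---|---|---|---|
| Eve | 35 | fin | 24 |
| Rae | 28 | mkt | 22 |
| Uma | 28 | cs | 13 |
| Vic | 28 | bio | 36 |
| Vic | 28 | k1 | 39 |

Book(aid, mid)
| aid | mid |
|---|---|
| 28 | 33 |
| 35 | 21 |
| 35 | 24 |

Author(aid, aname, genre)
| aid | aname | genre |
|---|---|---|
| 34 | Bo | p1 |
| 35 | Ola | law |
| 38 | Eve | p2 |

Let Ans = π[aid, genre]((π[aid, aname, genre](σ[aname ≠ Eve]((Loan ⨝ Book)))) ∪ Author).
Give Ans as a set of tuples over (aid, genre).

Joining Loan and Book on aid yields {(Eve, 35, fin, 24, 21), (Eve, 35, fin, 24, 24), (Rae, 28, mkt, 22, 33), (Uma, 28, cs, 13, 33), (Vic, 28, bio, 36, 33), (Vic, 28, k1, 39, 33)}.
σ[aname ≠ Eve]: keep tuples satisfying aname ≠ Eve → {(Rae, 28, mkt, 22, 33), (Uma, 28, cs, 13, 33), (Vic, 28, bio, 36, 33), (Vic, 28, k1, 39, 33)}
Keep only column(s) aid, aname, genre: {(28, Rae, mkt), (28, Uma, cs), (28, Vic, bio), (28, Vic, k1)}
Union: {(28, Rae, mkt), (28, Uma, cs), (28, Vic, bio), (28, Vic, k1)} with {(34, Bo, p1), (35, Ola, law), (38, Eve, p2)} → {(28, Rae, mkt), (28, Uma, cs), (28, Vic, bio), (28, Vic, k1), (34, Bo, p1), (35, Ola, law), (38, Eve, p2)}
Keep only column(s) aid, genre: {(28, bio), (28, cs), (28, k1), (28, mkt), (34, p1), (35, law), (38, p2)}

{(28, bio), (28, cs), (28, k1), (28, mkt), (34, p1), (35, law), (38, p2)}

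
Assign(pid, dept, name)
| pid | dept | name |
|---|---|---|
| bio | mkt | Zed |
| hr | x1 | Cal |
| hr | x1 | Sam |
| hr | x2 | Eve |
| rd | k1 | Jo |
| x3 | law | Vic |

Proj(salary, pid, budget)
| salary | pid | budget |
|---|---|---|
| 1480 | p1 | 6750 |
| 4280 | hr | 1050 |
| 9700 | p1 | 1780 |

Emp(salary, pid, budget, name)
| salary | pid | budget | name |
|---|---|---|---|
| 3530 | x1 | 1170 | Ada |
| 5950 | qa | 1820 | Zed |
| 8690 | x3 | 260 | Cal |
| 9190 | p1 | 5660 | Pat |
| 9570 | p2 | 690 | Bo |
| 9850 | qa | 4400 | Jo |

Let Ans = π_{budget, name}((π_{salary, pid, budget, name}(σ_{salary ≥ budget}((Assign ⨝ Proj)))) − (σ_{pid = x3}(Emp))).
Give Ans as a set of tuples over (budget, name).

Natural join on pid: {(hr, x1, Cal, 4280, 1050), (hr, x1, Sam, 4280, 1050), (hr, x2, Eve, 4280, 1050)}
Apply σ_{salary ≥ budget}; surviving tuples: {(hr, x1, Cal, 4280, 1050), (hr, x1, Sam, 4280, 1050), (hr, x2, Eve, 4280, 1050)}
π_{salary, pid, budget, name} gives {(4280, hr, 1050, Cal), (4280, hr, 1050, Eve), (4280, hr, 1050, Sam)}.
Apply σ_{pid = x3}; surviving tuples: {(8690, x3, 260, Cal)}
Set difference of the two operands is {(4280, hr, 1050, Cal), (4280, hr, 1050, Eve), (4280, hr, 1050, Sam)}.
π_{budget, name} gives {(1050, Cal), (1050, Eve), (1050, Sam)}.

{(1050, Cal), (1050, Eve), (1050, Sam)}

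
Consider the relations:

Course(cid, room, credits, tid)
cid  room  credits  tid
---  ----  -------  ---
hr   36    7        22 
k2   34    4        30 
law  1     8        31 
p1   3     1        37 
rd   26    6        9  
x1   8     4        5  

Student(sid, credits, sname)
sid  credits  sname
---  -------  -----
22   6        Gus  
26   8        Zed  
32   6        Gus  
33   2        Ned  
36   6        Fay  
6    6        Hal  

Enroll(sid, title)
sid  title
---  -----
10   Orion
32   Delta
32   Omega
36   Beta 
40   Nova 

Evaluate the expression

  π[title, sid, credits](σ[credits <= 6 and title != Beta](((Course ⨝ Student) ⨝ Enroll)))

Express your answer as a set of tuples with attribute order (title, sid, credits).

{(Delta, 32, 6), (Omega, 32, 6)}

Joining Course and Student on credits yields {(law, 1, 8, 31, 26, Zed), (rd, 26, 6, 9, 22, Gus), (rd, 26, 6, 9, 32, Gus), (rd, 26, 6, 9, 36, Fay), (rd, 26, 6, 9, 6, Hal)}.
Joining (Course ⨝ Student) and Enroll on sid yields {(rd, 26, 6, 9, 32, Gus, Delta), (rd, 26, 6, 9, 32, Gus, Omega), (rd, 26, 6, 9, 36, Fay, Beta)}.
Selection credits <= 6 and title != Beta: {(rd, 26, 6, 9, 32, Gus, Delta), (rd, 26, 6, 9, 32, Gus, Omega)}
π_{title, sid, credits} gives {(Delta, 32, 6), (Omega, 32, 6)}.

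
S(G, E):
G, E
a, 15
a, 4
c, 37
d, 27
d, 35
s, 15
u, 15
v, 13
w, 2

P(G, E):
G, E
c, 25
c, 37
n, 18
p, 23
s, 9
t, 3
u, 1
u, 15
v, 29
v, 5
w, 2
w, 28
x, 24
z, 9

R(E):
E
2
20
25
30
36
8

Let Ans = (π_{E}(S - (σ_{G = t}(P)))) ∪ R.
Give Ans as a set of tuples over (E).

{13, 15, 2, 20, 25, 27, 30, 35, 36, 37, 4, 8}

Filtering on G = t leaves {(t, 3)}.
Taking the difference: {(a, 15), (a, 4), (c, 37), (d, 27), (d, 35), (s, 15), (u, 15), (v, 13), (w, 2)}
π_{E} gives {13, 15, 2, 27, 35, 37, 4} (2 duplicate(s) eliminated).
Taking the union: {13, 15, 2, 20, 25, 27, 30, 35, 36, 37, 4, 8}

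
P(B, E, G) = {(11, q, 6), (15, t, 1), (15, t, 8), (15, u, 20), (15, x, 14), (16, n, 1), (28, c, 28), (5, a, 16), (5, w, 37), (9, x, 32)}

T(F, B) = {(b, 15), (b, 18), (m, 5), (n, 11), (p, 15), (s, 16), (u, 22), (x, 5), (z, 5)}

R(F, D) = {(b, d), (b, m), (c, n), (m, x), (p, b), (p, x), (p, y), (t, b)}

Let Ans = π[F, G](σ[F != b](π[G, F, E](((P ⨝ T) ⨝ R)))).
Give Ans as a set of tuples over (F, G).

{(m, 16), (m, 37), (p, 1), (p, 14), (p, 20), (p, 8)}

Joining P and T on B yields {(11, q, 6, n), (15, t, 1, b), (15, t, 1, p), (15, t, 8, b), (15, t, 8, p), (15, u, 20, b), (15, u, 20, p), (15, x, 14, b), (15, x, 14, p), (16, n, 1, s), (5, a, 16, m), (5, a, 16, x), (5, a, 16, z), (5, w, 37, m), (5, w, 37, x), (5, w, 37, z)}.
Joining (P ⨝ T) and R on F yields {(15, t, 1, b, d), (15, t, 1, b, m), (15, t, 1, p, b), (15, t, 1, p, x), (15, t, 1, p, y), (15, t, 8, b, d), (15, t, 8, b, m), (15, t, 8, p, b), (15, t, 8, p, x), (15, t, 8, p, y), (15, u, 20, b, d), (15, u, 20, b, m), (15, u, 20, p, b), (15, u, 20, p, x), (15, u, 20, p, y), (15, x, 14, b, d), (15, x, 14, b, m), (15, x, 14, p, b), (15, x, 14, p, x), (15, x, 14, p, y), (5, a, 16, m, x), (5, w, 37, m, x)}.
π[G, F, E]: project onto (G, F, E) (12 duplicate(s) eliminated) → {(1, b, t), (1, p, t), (14, b, x), (14, p, x), (16, m, a), (20, b, u), (20, p, u), (37, m, w), (8, b, t), (8, p, t)}
Apply σ_{F != b}; surviving tuples: {(1, p, t), (14, p, x), (16, m, a), (20, p, u), (37, m, w), (8, p, t)}
π[F, G]: project onto (F, G) → {(m, 16), (m, 37), (p, 1), (p, 14), (p, 20), (p, 8)}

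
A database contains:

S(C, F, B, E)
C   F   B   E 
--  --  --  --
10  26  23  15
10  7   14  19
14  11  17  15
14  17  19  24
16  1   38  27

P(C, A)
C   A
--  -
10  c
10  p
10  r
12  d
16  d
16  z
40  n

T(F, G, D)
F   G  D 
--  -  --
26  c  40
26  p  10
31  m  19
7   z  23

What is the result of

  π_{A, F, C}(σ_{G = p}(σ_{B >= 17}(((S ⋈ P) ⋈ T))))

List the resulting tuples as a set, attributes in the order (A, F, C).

{(c, 26, 10), (p, 26, 10), (r, 26, 10)}

Joining S and P on C yields {(10, 26, 23, 15, c), (10, 26, 23, 15, p), (10, 26, 23, 15, r), (10, 7, 14, 19, c), (10, 7, 14, 19, p), (10, 7, 14, 19, r), (16, 1, 38, 27, d), (16, 1, 38, 27, z)}.
Joining (S ⋈ P) and T on F yields {(10, 26, 23, 15, c, c, 40), (10, 26, 23, 15, c, p, 10), (10, 26, 23, 15, p, c, 40), (10, 26, 23, 15, p, p, 10), (10, 26, 23, 15, r, c, 40), (10, 26, 23, 15, r, p, 10), (10, 7, 14, 19, c, z, 23), (10, 7, 14, 19, p, z, 23), (10, 7, 14, 19, r, z, 23)}.
Apply σ_{B >= 17}; surviving tuples: {(10, 26, 23, 15, c, c, 40), (10, 26, 23, 15, c, p, 10), (10, 26, 23, 15, p, c, 40), (10, 26, 23, 15, p, p, 10), (10, 26, 23, 15, r, c, 40), (10, 26, 23, 15, r, p, 10)}
Apply σ_{G = p}; surviving tuples: {(10, 26, 23, 15, c, p, 10), (10, 26, 23, 15, p, p, 10), (10, 26, 23, 15, r, p, 10)}
π_{A, F, C} gives {(c, 26, 10), (p, 26, 10), (r, 26, 10)}.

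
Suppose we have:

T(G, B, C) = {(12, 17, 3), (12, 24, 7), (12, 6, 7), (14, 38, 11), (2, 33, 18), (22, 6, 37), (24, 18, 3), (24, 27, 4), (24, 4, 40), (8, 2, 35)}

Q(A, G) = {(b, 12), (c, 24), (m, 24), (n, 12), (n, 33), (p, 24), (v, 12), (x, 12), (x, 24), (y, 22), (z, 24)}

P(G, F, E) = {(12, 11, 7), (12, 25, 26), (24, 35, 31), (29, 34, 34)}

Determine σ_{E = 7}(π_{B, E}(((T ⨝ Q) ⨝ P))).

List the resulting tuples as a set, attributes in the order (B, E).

{(17, 7), (24, 7), (6, 7)}

Natural join on G: {(12, 17, 3, b), (12, 17, 3, n), (12, 17, 3, v), (12, 17, 3, x), (12, 24, 7, b), (12, 24, 7, n), (12, 24, 7, v), (12, 24, 7, x), (12, 6, 7, b), (12, 6, 7, n), (12, 6, 7, v), (12, 6, 7, x), (22, 6, 37, y), (24, 18, 3, c), (24, 18, 3, m), (24, 18, 3, p), (24, 18, 3, x), (24, 18, 3, z), (24, 27, 4, c), (24, 27, 4, m), (24, 27, 4, p), (24, 27, 4, x), (24, 27, 4, z), (24, 4, 40, c), (24, 4, 40, m), (24, 4, 40, p), (24, 4, 40, x), (24, 4, 40, z)}
Natural join on G: {(12, 17, 3, b, 11, 7), (12, 17, 3, b, 25, 26), (12, 17, 3, n, 11, 7), (12, 17, 3, n, 25, 26), (12, 17, 3, v, 11, 7), (12, 17, 3, v, 25, 26), (12, 17, 3, x, 11, 7), (12, 17, 3, x, 25, 26), (12, 24, 7, b, 11, 7), (12, 24, 7, b, 25, 26), (12, 24, 7, n, 11, 7), (12, 24, 7, n, 25, 26), (12, 24, 7, v, 11, 7), (12, 24, 7, v, 25, 26), (12, 24, 7, x, 11, 7), (12, 24, 7, x, 25, 26), (12, 6, 7, b, 11, 7), (12, 6, 7, b, 25, 26), (12, 6, 7, n, 11, 7), (12, 6, 7, n, 25, 26), (12, 6, 7, v, 11, 7), (12, 6, 7, v, 25, 26), (12, 6, 7, x, 11, 7), (12, 6, 7, x, 25, 26), (24, 18, 3, c, 35, 31), (24, 18, 3, m, 35, 31), (24, 18, 3, p, 35, 31), (24, 18, 3, x, 35, 31), (24, 18, 3, z, 35, 31), (24, 27, 4, c, 35, 31), (24, 27, 4, m, 35, 31), (24, 27, 4, p, 35, 31), (24, 27, 4, x, 35, 31), (24, 27, 4, z, 35, 31), (24, 4, 40, c, 35, 31), (24, 4, 40, m, 35, 31), (24, 4, 40, p, 35, 31), (24, 4, 40, x, 35, 31), (24, 4, 40, z, 35, 31)}
Keep only column(s) B, E (30 duplicate(s) eliminated): {(17, 26), (17, 7), (18, 31), (24, 26), (24, 7), (27, 31), (4, 31), (6, 26), (6, 7)}
σ[E = 7]: keep tuples satisfying E = 7 → {(17, 7), (24, 7), (6, 7)}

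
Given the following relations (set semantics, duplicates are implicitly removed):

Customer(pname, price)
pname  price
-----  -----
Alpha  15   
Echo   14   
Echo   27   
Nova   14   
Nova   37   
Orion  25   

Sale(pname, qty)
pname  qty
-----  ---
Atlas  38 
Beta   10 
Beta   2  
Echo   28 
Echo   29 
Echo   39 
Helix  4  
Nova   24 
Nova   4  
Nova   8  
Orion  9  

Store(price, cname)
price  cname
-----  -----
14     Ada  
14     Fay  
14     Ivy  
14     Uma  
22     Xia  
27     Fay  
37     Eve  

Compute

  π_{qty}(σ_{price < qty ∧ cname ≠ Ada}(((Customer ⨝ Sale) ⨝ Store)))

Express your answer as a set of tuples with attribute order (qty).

{24, 28, 29, 39}

Joining Customer and Sale on pname yields {(Echo, 14, 28), (Echo, 14, 29), (Echo, 14, 39), (Echo, 27, 28), (Echo, 27, 29), (Echo, 27, 39), (Nova, 14, 24), (Nova, 14, 4), (Nova, 14, 8), (Nova, 37, 24), (Nova, 37, 4), (Nova, 37, 8), (Orion, 25, 9)}.
Joining (Customer ⨝ Sale) and Store on price yields {(Echo, 14, 28, Ada), (Echo, 14, 28, Fay), (Echo, 14, 28, Ivy), (Echo, 14, 28, Uma), (Echo, 14, 29, Ada), (Echo, 14, 29, Fay), (Echo, 14, 29, Ivy), (Echo, 14, 29, Uma), (Echo, 14, 39, Ada), (Echo, 14, 39, Fay), (Echo, 14, 39, Ivy), (Echo, 14, 39, Uma), (Echo, 27, 28, Fay), (Echo, 27, 29, Fay), (Echo, 27, 39, Fay), (Nova, 14, 24, Ada), (Nova, 14, 24, Fay), (Nova, 14, 24, Ivy), (Nova, 14, 24, Uma), (Nova, 14, 4, Ada), (Nova, 14, 4, Fay), (Nova, 14, 4, Ivy), (Nova, 14, 4, Uma), (Nova, 14, 8, Ada), (Nova, 14, 8, Fay), (Nova, 14, 8, Ivy), (Nova, 14, 8, Uma), (Nova, 37, 24, Eve), (Nova, 37, 4, Eve), (Nova, 37, 8, Eve)}.
Filtering on price < qty ∧ cname ≠ Ada leaves {(Echo, 14, 28, Fay), (Echo, 14, 28, Ivy), (Echo, 14, 28, Uma), (Echo, 14, 29, Fay), (Echo, 14, 29, Ivy), (Echo, 14, 29, Uma), (Echo, 14, 39, Fay), (Echo, 14, 39, Ivy), (Echo, 14, 39, Uma), (Echo, 27, 28, Fay), (Echo, 27, 29, Fay), (Echo, 27, 39, Fay), (Nova, 14, 24, Fay), (Nova, 14, 24, Ivy), (Nova, 14, 24, Uma)}.
Keep only column(s) qty (11 duplicate(s) eliminated): {24, 28, 29, 39}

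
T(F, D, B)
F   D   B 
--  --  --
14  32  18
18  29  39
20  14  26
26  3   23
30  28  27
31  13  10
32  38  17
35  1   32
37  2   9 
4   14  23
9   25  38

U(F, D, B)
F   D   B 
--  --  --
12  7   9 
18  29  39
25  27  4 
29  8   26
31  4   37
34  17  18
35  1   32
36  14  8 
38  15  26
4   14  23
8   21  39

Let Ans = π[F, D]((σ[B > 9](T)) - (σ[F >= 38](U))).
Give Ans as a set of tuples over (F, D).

Selection B > 9: {(14, 32, 18), (18, 29, 39), (20, 14, 26), (26, 3, 23), (30, 28, 27), (31, 13, 10), (32, 38, 17), (35, 1, 32), (4, 14, 23), (9, 25, 38)}
Selection F >= 38: {(38, 15, 26)}
Difference: {(14, 32, 18), (18, 29, 39), (20, 14, 26), (26, 3, 23), (30, 28, 27), (31, 13, 10), (32, 38, 17), (35, 1, 32), (4, 14, 23), (9, 25, 38)} with {(38, 15, 26)} → {(14, 32, 18), (18, 29, 39), (20, 14, 26), (26, 3, 23), (30, 28, 27), (31, 13, 10), (32, 38, 17), (35, 1, 32), (4, 14, 23), (9, 25, 38)}
π_{F, D} gives {(14, 32), (18, 29), (20, 14), (26, 3), (30, 28), (31, 13), (32, 38), (35, 1), (4, 14), (9, 25)}.

{(14, 32), (18, 29), (20, 14), (26, 3), (30, 28), (31, 13), (32, 38), (35, 1), (4, 14), (9, 25)}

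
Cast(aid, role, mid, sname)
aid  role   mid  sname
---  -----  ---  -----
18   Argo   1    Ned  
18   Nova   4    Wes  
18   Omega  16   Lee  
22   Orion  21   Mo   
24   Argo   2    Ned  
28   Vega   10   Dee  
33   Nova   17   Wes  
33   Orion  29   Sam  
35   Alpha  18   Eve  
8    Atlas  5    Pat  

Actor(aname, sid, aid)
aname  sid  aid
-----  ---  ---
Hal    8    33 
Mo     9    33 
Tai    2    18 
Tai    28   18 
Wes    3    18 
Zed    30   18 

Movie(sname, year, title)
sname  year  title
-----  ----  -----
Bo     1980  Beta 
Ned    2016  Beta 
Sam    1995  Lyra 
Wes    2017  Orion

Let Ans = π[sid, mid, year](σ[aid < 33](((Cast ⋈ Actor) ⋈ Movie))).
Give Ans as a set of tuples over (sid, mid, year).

Natural join on aid: {(18, Argo, 1, Ned, Tai, 2), (18, Argo, 1, Ned, Tai, 28), (18, Argo, 1, Ned, Wes, 3), (18, Argo, 1, Ned, Zed, 30), (18, Nova, 4, Wes, Tai, 2), (18, Nova, 4, Wes, Tai, 28), (18, Nova, 4, Wes, Wes, 3), (18, Nova, 4, Wes, Zed, 30), (18, Omega, 16, Lee, Tai, 2), (18, Omega, 16, Lee, Tai, 28), (18, Omega, 16, Lee, Wes, 3), (18, Omega, 16, Lee, Zed, 30), (33, Nova, 17, Wes, Hal, 8), (33, Nova, 17, Wes, Mo, 9), (33, Orion, 29, Sam, Hal, 8), (33, Orion, 29, Sam, Mo, 9)}
Natural join on sname: {(18, Argo, 1, Ned, Tai, 2, 2016, Beta), (18, Argo, 1, Ned, Tai, 28, 2016, Beta), (18, Argo, 1, Ned, Wes, 3, 2016, Beta), (18, Argo, 1, Ned, Zed, 30, 2016, Beta), (18, Nova, 4, Wes, Tai, 2, 2017, Orion), (18, Nova, 4, Wes, Tai, 28, 2017, Orion), (18, Nova, 4, Wes, Wes, 3, 2017, Orion), (18, Nova, 4, Wes, Zed, 30, 2017, Orion), (33, Nova, 17, Wes, Hal, 8, 2017, Orion), (33, Nova, 17, Wes, Mo, 9, 2017, Orion), (33, Orion, 29, Sam, Hal, 8, 1995, Lyra), (33, Orion, 29, Sam, Mo, 9, 1995, Lyra)}
σ[aid < 33]: keep tuples satisfying aid < 33 → {(18, Argo, 1, Ned, Tai, 2, 2016, Beta), (18, Argo, 1, Ned, Tai, 28, 2016, Beta), (18, Argo, 1, Ned, Wes, 3, 2016, Beta), (18, Argo, 1, Ned, Zed, 30, 2016, Beta), (18, Nova, 4, Wes, Tai, 2, 2017, Orion), (18, Nova, 4, Wes, Tai, 28, 2017, Orion), (18, Nova, 4, Wes, Wes, 3, 2017, Orion), (18, Nova, 4, Wes, Zed, 30, 2017, Orion)}
Projecting to sid, mid, year: {(2, 1, 2016), (2, 4, 2017), (28, 1, 2016), (28, 4, 2017), (3, 1, 2016), (3, 4, 2017), (30, 1, 2016), (30, 4, 2017)}

{(2, 1, 2016), (2, 4, 2017), (28, 1, 2016), (28, 4, 2017), (3, 1, 2016), (3, 4, 2017), (30, 1, 2016), (30, 4, 2017)}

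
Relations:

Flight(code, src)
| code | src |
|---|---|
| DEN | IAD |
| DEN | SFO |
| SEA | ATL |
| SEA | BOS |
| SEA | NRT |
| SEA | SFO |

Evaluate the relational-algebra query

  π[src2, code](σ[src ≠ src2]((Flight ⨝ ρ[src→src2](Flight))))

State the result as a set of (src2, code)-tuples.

{(ATL, SEA), (BOS, SEA), (IAD, DEN), (NRT, SEA), (SFO, DEN), (SFO, SEA)}

ρ[src→src2]: schema becomes (code, src2); tuples unchanged.
Joining Flight and ρ[src→src2](Flight) on code yields {(DEN, IAD, IAD), (DEN, IAD, SFO), (DEN, SFO, IAD), (DEN, SFO, SFO), (SEA, ATL, ATL), (SEA, ATL, BOS), (SEA, ATL, NRT), (SEA, ATL, SFO), (SEA, BOS, ATL), (SEA, BOS, BOS), (SEA, BOS, NRT), (SEA, BOS, SFO), (SEA, NRT, ATL), (SEA, NRT, BOS), (SEA, NRT, NRT), (SEA, NRT, SFO), (SEA, SFO, ATL), (SEA, SFO, BOS), (SEA, SFO, NRT), (SEA, SFO, SFO)}.
σ[src ≠ src2]: keep tuples satisfying src ≠ src2 → {(DEN, IAD, SFO), (DEN, SFO, IAD), (SEA, ATL, BOS), (SEA, ATL, NRT), (SEA, ATL, SFO), (SEA, BOS, ATL), (SEA, BOS, NRT), (SEA, BOS, SFO), (SEA, NRT, ATL), (SEA, NRT, BOS), (SEA, NRT, SFO), (SEA, SFO, ATL), (SEA, SFO, BOS), (SEA, SFO, NRT)}
π[src2, code]: project onto (src2, code) (8 duplicate(s) eliminated) → {(ATL, SEA), (BOS, SEA), (IAD, DEN), (NRT, SEA), (SFO, DEN), (SFO, SEA)}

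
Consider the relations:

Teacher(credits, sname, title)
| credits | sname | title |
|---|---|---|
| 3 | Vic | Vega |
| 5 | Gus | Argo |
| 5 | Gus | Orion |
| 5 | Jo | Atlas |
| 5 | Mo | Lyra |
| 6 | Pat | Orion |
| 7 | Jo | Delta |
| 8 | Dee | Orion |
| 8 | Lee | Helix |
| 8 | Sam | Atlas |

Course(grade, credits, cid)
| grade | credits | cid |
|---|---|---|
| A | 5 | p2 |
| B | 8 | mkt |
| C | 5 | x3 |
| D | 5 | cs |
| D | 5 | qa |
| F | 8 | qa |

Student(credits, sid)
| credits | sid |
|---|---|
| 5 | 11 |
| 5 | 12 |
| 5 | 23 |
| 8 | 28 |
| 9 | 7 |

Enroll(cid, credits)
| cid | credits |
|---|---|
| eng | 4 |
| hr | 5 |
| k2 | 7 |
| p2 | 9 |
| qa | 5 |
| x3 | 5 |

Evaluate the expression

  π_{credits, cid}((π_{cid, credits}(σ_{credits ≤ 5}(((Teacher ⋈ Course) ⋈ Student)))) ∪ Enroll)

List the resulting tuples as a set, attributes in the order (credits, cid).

Teacher ⋈ Course (natural join on credits): {(5, Gus, Argo, A, p2), (5, Gus, Argo, C, x3), (5, Gus, Argo, D, cs), (5, Gus, Argo, D, qa), (5, Gus, Orion, A, p2), (5, Gus, Orion, C, x3), (5, Gus, Orion, D, cs), (5, Gus, Orion, D, qa), (5, Jo, Atlas, A, p2), (5, Jo, Atlas, C, x3), (5, Jo, Atlas, D, cs), (5, Jo, Atlas, D, qa), (5, Mo, Lyra, A, p2), (5, Mo, Lyra, C, x3), (5, Mo, Lyra, D, cs), (5, Mo, Lyra, D, qa), (8, Dee, Orion, B, mkt), (8, Dee, Orion, F, qa), (8, Lee, Helix, B, mkt), (8, Lee, Helix, F, qa), (8, Sam, Atlas, B, mkt), (8, Sam, Atlas, F, qa)}
(Teacher ⋈ Course) ⋈ Student (natural join on credits): {(5, Gus, Argo, A, p2, 11), (5, Gus, Argo, A, p2, 12), (5, Gus, Argo, A, p2, 23), (5, Gus, Argo, C, x3, 11), (5, Gus, Argo, C, x3, 12), (5, Gus, Argo, C, x3, 23), (5, Gus, Argo, D, cs, 11), (5, Gus, Argo, D, cs, 12), (5, Gus, Argo, D, cs, 23), (5, Gus, Argo, D, qa, 11), (5, Gus, Argo, D, qa, 12), (5, Gus, Argo, D, qa, 23), (5, Gus, Orion, A, p2, 11), (5, Gus, Orion, A, p2, 12), (5, Gus, Orion, A, p2, 23), (5, Gus, Orion, C, x3, 11), (5, Gus, Orion, C, x3, 12), (5, Gus, Orion, C, x3, 23), (5, Gus, Orion, D, cs, 11), (5, Gus, Orion, D, cs, 12), (5, Gus, Orion, D, cs, 23), (5, Gus, Orion, D, qa, 11), (5, Gus, Orion, D, qa, 12), (5, Gus, Orion, D, qa, 23), (5, Jo, Atlas, A, p2, 11), (5, Jo, Atlas, A, p2, 12), (5, Jo, Atlas, A, p2, 23), (5, Jo, Atlas, C, x3, 11), (5, Jo, Atlas, C, x3, 12), (5, Jo, Atlas, C, x3, 23), (5, Jo, Atlas, D, cs, 11), (5, Jo, Atlas, D, cs, 12), (5, Jo, Atlas, D, cs, 23), (5, Jo, Atlas, D, qa, 11), (5, Jo, Atlas, D, qa, 12), (5, Jo, Atlas, D, qa, 23), (5, Mo, Lyra, A, p2, 11), (5, Mo, Lyra, A, p2, 12), (5, Mo, Lyra, A, p2, 23), (5, Mo, Lyra, C, x3, 11), (5, Mo, Lyra, C, x3, 12), (5, Mo, Lyra, C, x3, 23), (5, Mo, Lyra, D, cs, 11), (5, Mo, Lyra, D, cs, 12), (5, Mo, Lyra, D, cs, 23), (5, Mo, Lyra, D, qa, 11), (5, Mo, Lyra, D, qa, 12), (5, Mo, Lyra, D, qa, 23), (8, Dee, Orion, B, mkt, 28), (8, Dee, Orion, F, qa, 28), (8, Lee, Helix, B, mkt, 28), (8, Lee, Helix, F, qa, 28), (8, Sam, Atlas, B, mkt, 28), (8, Sam, Atlas, F, qa, 28)}
σ[credits ≤ 5]: keep tuples satisfying credits ≤ 5 → {(5, Gus, Argo, A, p2, 11), (5, Gus, Argo, A, p2, 12), (5, Gus, Argo, A, p2, 23), (5, Gus, Argo, C, x3, 11), (5, Gus, Argo, C, x3, 12), (5, Gus, Argo, C, x3, 23), (5, Gus, Argo, D, cs, 11), (5, Gus, Argo, D, cs, 12), (5, Gus, Argo, D, cs, 23), (5, Gus, Argo, D, qa, 11), (5, Gus, Argo, D, qa, 12), (5, Gus, Argo, D, qa, 23), (5, Gus, Orion, A, p2, 11), (5, Gus, Orion, A, p2, 12), (5, Gus, Orion, A, p2, 23), (5, Gus, Orion, C, x3, 11), (5, Gus, Orion, C, x3, 12), (5, Gus, Orion, C, x3, 23), (5, Gus, Orion, D, cs, 11), (5, Gus, Orion, D, cs, 12), (5, Gus, Orion, D, cs, 23), (5, Gus, Orion, D, qa, 11), (5, Gus, Orion, D, qa, 12), (5, Gus, Orion, D, qa, 23), (5, Jo, Atlas, A, p2, 11), (5, Jo, Atlas, A, p2, 12), (5, Jo, Atlas, A, p2, 23), (5, Jo, Atlas, C, x3, 11), (5, Jo, Atlas, C, x3, 12), (5, Jo, Atlas, C, x3, 23), (5, Jo, Atlas, D, cs, 11), (5, Jo, Atlas, D, cs, 12), (5, Jo, Atlas, D, cs, 23), (5, Jo, Atlas, D, qa, 11), (5, Jo, Atlas, D, qa, 12), (5, Jo, Atlas, D, qa, 23), (5, Mo, Lyra, A, p2, 11), (5, Mo, Lyra, A, p2, 12), (5, Mo, Lyra, A, p2, 23), (5, Mo, Lyra, C, x3, 11), (5, Mo, Lyra, C, x3, 12), (5, Mo, Lyra, C, x3, 23), (5, Mo, Lyra, D, cs, 11), (5, Mo, Lyra, D, cs, 12), (5, Mo, Lyra, D, cs, 23), (5, Mo, Lyra, D, qa, 11), (5, Mo, Lyra, D, qa, 12), (5, Mo, Lyra, D, qa, 23)}
π_{cid, credits} gives {(cs, 5), (p2, 5), (qa, 5), (x3, 5)} (44 duplicate(s) eliminated).
Taking the union: {(cs, 5), (eng, 4), (hr, 5), (k2, 7), (p2, 5), (p2, 9), (qa, 5), (x3, 5)}
π_{credits, cid} gives {(4, eng), (5, cs), (5, hr), (5, p2), (5, qa), (5, x3), (7, k2), (9, p2)}.

{(4, eng), (5, cs), (5, hr), (5, p2), (5, qa), (5, x3), (7, k2), (9, p2)}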